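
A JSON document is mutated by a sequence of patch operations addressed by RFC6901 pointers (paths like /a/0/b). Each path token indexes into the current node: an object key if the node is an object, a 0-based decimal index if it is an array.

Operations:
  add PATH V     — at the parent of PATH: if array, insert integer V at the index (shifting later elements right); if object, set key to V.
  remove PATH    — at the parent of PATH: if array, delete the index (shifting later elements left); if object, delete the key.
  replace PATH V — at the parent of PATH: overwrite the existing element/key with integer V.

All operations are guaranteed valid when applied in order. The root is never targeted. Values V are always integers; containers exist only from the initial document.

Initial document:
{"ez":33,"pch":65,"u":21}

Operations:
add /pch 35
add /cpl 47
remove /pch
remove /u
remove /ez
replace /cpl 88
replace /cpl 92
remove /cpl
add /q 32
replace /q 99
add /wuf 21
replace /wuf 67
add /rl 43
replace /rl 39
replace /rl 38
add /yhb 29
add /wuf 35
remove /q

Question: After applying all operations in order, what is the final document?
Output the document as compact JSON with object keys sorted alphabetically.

After op 1 (add /pch 35): {"ez":33,"pch":35,"u":21}
After op 2 (add /cpl 47): {"cpl":47,"ez":33,"pch":35,"u":21}
After op 3 (remove /pch): {"cpl":47,"ez":33,"u":21}
After op 4 (remove /u): {"cpl":47,"ez":33}
After op 5 (remove /ez): {"cpl":47}
After op 6 (replace /cpl 88): {"cpl":88}
After op 7 (replace /cpl 92): {"cpl":92}
After op 8 (remove /cpl): {}
After op 9 (add /q 32): {"q":32}
After op 10 (replace /q 99): {"q":99}
After op 11 (add /wuf 21): {"q":99,"wuf":21}
After op 12 (replace /wuf 67): {"q":99,"wuf":67}
After op 13 (add /rl 43): {"q":99,"rl":43,"wuf":67}
After op 14 (replace /rl 39): {"q":99,"rl":39,"wuf":67}
After op 15 (replace /rl 38): {"q":99,"rl":38,"wuf":67}
After op 16 (add /yhb 29): {"q":99,"rl":38,"wuf":67,"yhb":29}
After op 17 (add /wuf 35): {"q":99,"rl":38,"wuf":35,"yhb":29}
After op 18 (remove /q): {"rl":38,"wuf":35,"yhb":29}

Answer: {"rl":38,"wuf":35,"yhb":29}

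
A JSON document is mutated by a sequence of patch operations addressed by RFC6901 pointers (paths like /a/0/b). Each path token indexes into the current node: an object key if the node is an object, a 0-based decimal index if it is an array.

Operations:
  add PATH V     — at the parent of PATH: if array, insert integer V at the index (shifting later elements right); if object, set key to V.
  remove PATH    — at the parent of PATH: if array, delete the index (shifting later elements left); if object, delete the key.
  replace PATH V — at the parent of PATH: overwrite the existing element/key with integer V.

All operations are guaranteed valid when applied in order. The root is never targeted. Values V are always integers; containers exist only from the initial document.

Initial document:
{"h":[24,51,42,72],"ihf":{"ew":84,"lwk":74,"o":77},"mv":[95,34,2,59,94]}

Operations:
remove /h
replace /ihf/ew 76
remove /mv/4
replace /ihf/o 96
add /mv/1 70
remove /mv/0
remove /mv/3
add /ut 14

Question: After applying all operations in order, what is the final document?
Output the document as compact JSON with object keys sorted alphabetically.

Answer: {"ihf":{"ew":76,"lwk":74,"o":96},"mv":[70,34,2],"ut":14}

Derivation:
After op 1 (remove /h): {"ihf":{"ew":84,"lwk":74,"o":77},"mv":[95,34,2,59,94]}
After op 2 (replace /ihf/ew 76): {"ihf":{"ew":76,"lwk":74,"o":77},"mv":[95,34,2,59,94]}
After op 3 (remove /mv/4): {"ihf":{"ew":76,"lwk":74,"o":77},"mv":[95,34,2,59]}
After op 4 (replace /ihf/o 96): {"ihf":{"ew":76,"lwk":74,"o":96},"mv":[95,34,2,59]}
After op 5 (add /mv/1 70): {"ihf":{"ew":76,"lwk":74,"o":96},"mv":[95,70,34,2,59]}
After op 6 (remove /mv/0): {"ihf":{"ew":76,"lwk":74,"o":96},"mv":[70,34,2,59]}
After op 7 (remove /mv/3): {"ihf":{"ew":76,"lwk":74,"o":96},"mv":[70,34,2]}
After op 8 (add /ut 14): {"ihf":{"ew":76,"lwk":74,"o":96},"mv":[70,34,2],"ut":14}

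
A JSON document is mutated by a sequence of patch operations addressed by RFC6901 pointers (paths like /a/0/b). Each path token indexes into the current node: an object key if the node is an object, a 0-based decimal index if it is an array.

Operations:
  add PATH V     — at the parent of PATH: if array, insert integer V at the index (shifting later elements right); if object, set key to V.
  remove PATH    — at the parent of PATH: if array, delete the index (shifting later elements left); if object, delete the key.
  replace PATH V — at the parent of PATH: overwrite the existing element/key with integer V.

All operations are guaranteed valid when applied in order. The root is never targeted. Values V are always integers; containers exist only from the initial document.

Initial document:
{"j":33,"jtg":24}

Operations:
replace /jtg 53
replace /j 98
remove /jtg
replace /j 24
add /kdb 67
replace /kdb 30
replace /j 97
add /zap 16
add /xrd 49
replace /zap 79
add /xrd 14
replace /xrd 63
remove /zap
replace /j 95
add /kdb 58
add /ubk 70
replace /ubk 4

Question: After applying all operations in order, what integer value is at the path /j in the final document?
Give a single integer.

After op 1 (replace /jtg 53): {"j":33,"jtg":53}
After op 2 (replace /j 98): {"j":98,"jtg":53}
After op 3 (remove /jtg): {"j":98}
After op 4 (replace /j 24): {"j":24}
After op 5 (add /kdb 67): {"j":24,"kdb":67}
After op 6 (replace /kdb 30): {"j":24,"kdb":30}
After op 7 (replace /j 97): {"j":97,"kdb":30}
After op 8 (add /zap 16): {"j":97,"kdb":30,"zap":16}
After op 9 (add /xrd 49): {"j":97,"kdb":30,"xrd":49,"zap":16}
After op 10 (replace /zap 79): {"j":97,"kdb":30,"xrd":49,"zap":79}
After op 11 (add /xrd 14): {"j":97,"kdb":30,"xrd":14,"zap":79}
After op 12 (replace /xrd 63): {"j":97,"kdb":30,"xrd":63,"zap":79}
After op 13 (remove /zap): {"j":97,"kdb":30,"xrd":63}
After op 14 (replace /j 95): {"j":95,"kdb":30,"xrd":63}
After op 15 (add /kdb 58): {"j":95,"kdb":58,"xrd":63}
After op 16 (add /ubk 70): {"j":95,"kdb":58,"ubk":70,"xrd":63}
After op 17 (replace /ubk 4): {"j":95,"kdb":58,"ubk":4,"xrd":63}
Value at /j: 95

Answer: 95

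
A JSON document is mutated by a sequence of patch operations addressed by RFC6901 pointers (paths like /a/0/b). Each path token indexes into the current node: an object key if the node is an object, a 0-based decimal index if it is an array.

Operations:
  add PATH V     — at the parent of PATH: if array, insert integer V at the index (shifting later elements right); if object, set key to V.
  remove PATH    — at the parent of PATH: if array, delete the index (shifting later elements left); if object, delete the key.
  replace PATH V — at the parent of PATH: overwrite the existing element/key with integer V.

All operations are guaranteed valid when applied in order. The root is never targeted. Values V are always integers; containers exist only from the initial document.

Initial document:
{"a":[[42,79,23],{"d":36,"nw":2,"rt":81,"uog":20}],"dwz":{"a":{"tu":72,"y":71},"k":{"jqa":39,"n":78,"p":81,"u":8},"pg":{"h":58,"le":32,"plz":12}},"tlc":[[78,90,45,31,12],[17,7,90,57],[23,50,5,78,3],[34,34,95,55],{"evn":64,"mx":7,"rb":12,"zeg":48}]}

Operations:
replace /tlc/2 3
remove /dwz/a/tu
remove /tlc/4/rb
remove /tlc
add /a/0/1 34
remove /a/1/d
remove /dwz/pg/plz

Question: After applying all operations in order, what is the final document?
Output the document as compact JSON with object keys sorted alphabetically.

After op 1 (replace /tlc/2 3): {"a":[[42,79,23],{"d":36,"nw":2,"rt":81,"uog":20}],"dwz":{"a":{"tu":72,"y":71},"k":{"jqa":39,"n":78,"p":81,"u":8},"pg":{"h":58,"le":32,"plz":12}},"tlc":[[78,90,45,31,12],[17,7,90,57],3,[34,34,95,55],{"evn":64,"mx":7,"rb":12,"zeg":48}]}
After op 2 (remove /dwz/a/tu): {"a":[[42,79,23],{"d":36,"nw":2,"rt":81,"uog":20}],"dwz":{"a":{"y":71},"k":{"jqa":39,"n":78,"p":81,"u":8},"pg":{"h":58,"le":32,"plz":12}},"tlc":[[78,90,45,31,12],[17,7,90,57],3,[34,34,95,55],{"evn":64,"mx":7,"rb":12,"zeg":48}]}
After op 3 (remove /tlc/4/rb): {"a":[[42,79,23],{"d":36,"nw":2,"rt":81,"uog":20}],"dwz":{"a":{"y":71},"k":{"jqa":39,"n":78,"p":81,"u":8},"pg":{"h":58,"le":32,"plz":12}},"tlc":[[78,90,45,31,12],[17,7,90,57],3,[34,34,95,55],{"evn":64,"mx":7,"zeg":48}]}
After op 4 (remove /tlc): {"a":[[42,79,23],{"d":36,"nw":2,"rt":81,"uog":20}],"dwz":{"a":{"y":71},"k":{"jqa":39,"n":78,"p":81,"u":8},"pg":{"h":58,"le":32,"plz":12}}}
After op 5 (add /a/0/1 34): {"a":[[42,34,79,23],{"d":36,"nw":2,"rt":81,"uog":20}],"dwz":{"a":{"y":71},"k":{"jqa":39,"n":78,"p":81,"u":8},"pg":{"h":58,"le":32,"plz":12}}}
After op 6 (remove /a/1/d): {"a":[[42,34,79,23],{"nw":2,"rt":81,"uog":20}],"dwz":{"a":{"y":71},"k":{"jqa":39,"n":78,"p":81,"u":8},"pg":{"h":58,"le":32,"plz":12}}}
After op 7 (remove /dwz/pg/plz): {"a":[[42,34,79,23],{"nw":2,"rt":81,"uog":20}],"dwz":{"a":{"y":71},"k":{"jqa":39,"n":78,"p":81,"u":8},"pg":{"h":58,"le":32}}}

Answer: {"a":[[42,34,79,23],{"nw":2,"rt":81,"uog":20}],"dwz":{"a":{"y":71},"k":{"jqa":39,"n":78,"p":81,"u":8},"pg":{"h":58,"le":32}}}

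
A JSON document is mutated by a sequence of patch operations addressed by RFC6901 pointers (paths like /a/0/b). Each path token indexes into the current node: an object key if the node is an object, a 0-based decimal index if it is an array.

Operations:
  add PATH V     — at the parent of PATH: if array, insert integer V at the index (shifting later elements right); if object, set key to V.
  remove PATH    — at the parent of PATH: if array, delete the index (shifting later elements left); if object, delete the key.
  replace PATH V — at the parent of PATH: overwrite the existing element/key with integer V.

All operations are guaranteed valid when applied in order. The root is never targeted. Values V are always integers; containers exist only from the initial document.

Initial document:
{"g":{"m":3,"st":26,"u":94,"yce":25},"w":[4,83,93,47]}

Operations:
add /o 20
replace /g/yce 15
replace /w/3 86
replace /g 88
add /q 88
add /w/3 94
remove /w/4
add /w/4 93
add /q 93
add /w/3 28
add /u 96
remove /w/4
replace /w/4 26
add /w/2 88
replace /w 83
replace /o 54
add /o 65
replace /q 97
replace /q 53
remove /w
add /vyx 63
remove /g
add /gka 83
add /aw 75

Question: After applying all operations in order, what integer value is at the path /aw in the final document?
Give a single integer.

Answer: 75

Derivation:
After op 1 (add /o 20): {"g":{"m":3,"st":26,"u":94,"yce":25},"o":20,"w":[4,83,93,47]}
After op 2 (replace /g/yce 15): {"g":{"m":3,"st":26,"u":94,"yce":15},"o":20,"w":[4,83,93,47]}
After op 3 (replace /w/3 86): {"g":{"m":3,"st":26,"u":94,"yce":15},"o":20,"w":[4,83,93,86]}
After op 4 (replace /g 88): {"g":88,"o":20,"w":[4,83,93,86]}
After op 5 (add /q 88): {"g":88,"o":20,"q":88,"w":[4,83,93,86]}
After op 6 (add /w/3 94): {"g":88,"o":20,"q":88,"w":[4,83,93,94,86]}
After op 7 (remove /w/4): {"g":88,"o":20,"q":88,"w":[4,83,93,94]}
After op 8 (add /w/4 93): {"g":88,"o":20,"q":88,"w":[4,83,93,94,93]}
After op 9 (add /q 93): {"g":88,"o":20,"q":93,"w":[4,83,93,94,93]}
After op 10 (add /w/3 28): {"g":88,"o":20,"q":93,"w":[4,83,93,28,94,93]}
After op 11 (add /u 96): {"g":88,"o":20,"q":93,"u":96,"w":[4,83,93,28,94,93]}
After op 12 (remove /w/4): {"g":88,"o":20,"q":93,"u":96,"w":[4,83,93,28,93]}
After op 13 (replace /w/4 26): {"g":88,"o":20,"q":93,"u":96,"w":[4,83,93,28,26]}
After op 14 (add /w/2 88): {"g":88,"o":20,"q":93,"u":96,"w":[4,83,88,93,28,26]}
After op 15 (replace /w 83): {"g":88,"o":20,"q":93,"u":96,"w":83}
After op 16 (replace /o 54): {"g":88,"o":54,"q":93,"u":96,"w":83}
After op 17 (add /o 65): {"g":88,"o":65,"q":93,"u":96,"w":83}
After op 18 (replace /q 97): {"g":88,"o":65,"q":97,"u":96,"w":83}
After op 19 (replace /q 53): {"g":88,"o":65,"q":53,"u":96,"w":83}
After op 20 (remove /w): {"g":88,"o":65,"q":53,"u":96}
After op 21 (add /vyx 63): {"g":88,"o":65,"q":53,"u":96,"vyx":63}
After op 22 (remove /g): {"o":65,"q":53,"u":96,"vyx":63}
After op 23 (add /gka 83): {"gka":83,"o":65,"q":53,"u":96,"vyx":63}
After op 24 (add /aw 75): {"aw":75,"gka":83,"o":65,"q":53,"u":96,"vyx":63}
Value at /aw: 75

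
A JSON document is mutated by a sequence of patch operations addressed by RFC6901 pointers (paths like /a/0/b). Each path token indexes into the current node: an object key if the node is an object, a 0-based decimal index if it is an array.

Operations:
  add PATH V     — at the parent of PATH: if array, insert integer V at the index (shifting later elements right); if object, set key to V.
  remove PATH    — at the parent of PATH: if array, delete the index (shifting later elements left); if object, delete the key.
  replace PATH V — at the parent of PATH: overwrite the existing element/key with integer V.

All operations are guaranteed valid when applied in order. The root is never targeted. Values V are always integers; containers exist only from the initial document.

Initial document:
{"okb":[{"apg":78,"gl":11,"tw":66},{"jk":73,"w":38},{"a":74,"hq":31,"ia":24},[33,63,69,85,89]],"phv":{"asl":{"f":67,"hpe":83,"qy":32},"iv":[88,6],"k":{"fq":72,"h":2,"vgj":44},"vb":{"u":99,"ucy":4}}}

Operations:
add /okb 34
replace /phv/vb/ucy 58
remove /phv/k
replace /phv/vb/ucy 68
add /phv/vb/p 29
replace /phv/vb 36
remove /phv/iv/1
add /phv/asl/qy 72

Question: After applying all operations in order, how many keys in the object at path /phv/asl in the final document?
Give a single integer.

Answer: 3

Derivation:
After op 1 (add /okb 34): {"okb":34,"phv":{"asl":{"f":67,"hpe":83,"qy":32},"iv":[88,6],"k":{"fq":72,"h":2,"vgj":44},"vb":{"u":99,"ucy":4}}}
After op 2 (replace /phv/vb/ucy 58): {"okb":34,"phv":{"asl":{"f":67,"hpe":83,"qy":32},"iv":[88,6],"k":{"fq":72,"h":2,"vgj":44},"vb":{"u":99,"ucy":58}}}
After op 3 (remove /phv/k): {"okb":34,"phv":{"asl":{"f":67,"hpe":83,"qy":32},"iv":[88,6],"vb":{"u":99,"ucy":58}}}
After op 4 (replace /phv/vb/ucy 68): {"okb":34,"phv":{"asl":{"f":67,"hpe":83,"qy":32},"iv":[88,6],"vb":{"u":99,"ucy":68}}}
After op 5 (add /phv/vb/p 29): {"okb":34,"phv":{"asl":{"f":67,"hpe":83,"qy":32},"iv":[88,6],"vb":{"p":29,"u":99,"ucy":68}}}
After op 6 (replace /phv/vb 36): {"okb":34,"phv":{"asl":{"f":67,"hpe":83,"qy":32},"iv":[88,6],"vb":36}}
After op 7 (remove /phv/iv/1): {"okb":34,"phv":{"asl":{"f":67,"hpe":83,"qy":32},"iv":[88],"vb":36}}
After op 8 (add /phv/asl/qy 72): {"okb":34,"phv":{"asl":{"f":67,"hpe":83,"qy":72},"iv":[88],"vb":36}}
Size at path /phv/asl: 3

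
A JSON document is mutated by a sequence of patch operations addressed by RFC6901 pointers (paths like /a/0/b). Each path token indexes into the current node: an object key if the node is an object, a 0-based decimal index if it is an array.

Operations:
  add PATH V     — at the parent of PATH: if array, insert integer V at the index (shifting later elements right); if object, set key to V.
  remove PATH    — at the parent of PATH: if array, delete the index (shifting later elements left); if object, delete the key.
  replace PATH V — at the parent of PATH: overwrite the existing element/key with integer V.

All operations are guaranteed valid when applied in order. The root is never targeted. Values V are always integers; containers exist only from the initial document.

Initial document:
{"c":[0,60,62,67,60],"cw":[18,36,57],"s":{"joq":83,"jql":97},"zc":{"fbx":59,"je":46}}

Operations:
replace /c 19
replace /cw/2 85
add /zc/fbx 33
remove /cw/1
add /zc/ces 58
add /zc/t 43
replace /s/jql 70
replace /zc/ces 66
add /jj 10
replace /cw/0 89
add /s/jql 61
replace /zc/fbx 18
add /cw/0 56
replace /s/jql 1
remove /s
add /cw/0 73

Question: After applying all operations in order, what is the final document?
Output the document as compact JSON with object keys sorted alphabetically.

Answer: {"c":19,"cw":[73,56,89,85],"jj":10,"zc":{"ces":66,"fbx":18,"je":46,"t":43}}

Derivation:
After op 1 (replace /c 19): {"c":19,"cw":[18,36,57],"s":{"joq":83,"jql":97},"zc":{"fbx":59,"je":46}}
After op 2 (replace /cw/2 85): {"c":19,"cw":[18,36,85],"s":{"joq":83,"jql":97},"zc":{"fbx":59,"je":46}}
After op 3 (add /zc/fbx 33): {"c":19,"cw":[18,36,85],"s":{"joq":83,"jql":97},"zc":{"fbx":33,"je":46}}
After op 4 (remove /cw/1): {"c":19,"cw":[18,85],"s":{"joq":83,"jql":97},"zc":{"fbx":33,"je":46}}
After op 5 (add /zc/ces 58): {"c":19,"cw":[18,85],"s":{"joq":83,"jql":97},"zc":{"ces":58,"fbx":33,"je":46}}
After op 6 (add /zc/t 43): {"c":19,"cw":[18,85],"s":{"joq":83,"jql":97},"zc":{"ces":58,"fbx":33,"je":46,"t":43}}
After op 7 (replace /s/jql 70): {"c":19,"cw":[18,85],"s":{"joq":83,"jql":70},"zc":{"ces":58,"fbx":33,"je":46,"t":43}}
After op 8 (replace /zc/ces 66): {"c":19,"cw":[18,85],"s":{"joq":83,"jql":70},"zc":{"ces":66,"fbx":33,"je":46,"t":43}}
After op 9 (add /jj 10): {"c":19,"cw":[18,85],"jj":10,"s":{"joq":83,"jql":70},"zc":{"ces":66,"fbx":33,"je":46,"t":43}}
After op 10 (replace /cw/0 89): {"c":19,"cw":[89,85],"jj":10,"s":{"joq":83,"jql":70},"zc":{"ces":66,"fbx":33,"je":46,"t":43}}
After op 11 (add /s/jql 61): {"c":19,"cw":[89,85],"jj":10,"s":{"joq":83,"jql":61},"zc":{"ces":66,"fbx":33,"je":46,"t":43}}
After op 12 (replace /zc/fbx 18): {"c":19,"cw":[89,85],"jj":10,"s":{"joq":83,"jql":61},"zc":{"ces":66,"fbx":18,"je":46,"t":43}}
After op 13 (add /cw/0 56): {"c":19,"cw":[56,89,85],"jj":10,"s":{"joq":83,"jql":61},"zc":{"ces":66,"fbx":18,"je":46,"t":43}}
After op 14 (replace /s/jql 1): {"c":19,"cw":[56,89,85],"jj":10,"s":{"joq":83,"jql":1},"zc":{"ces":66,"fbx":18,"je":46,"t":43}}
After op 15 (remove /s): {"c":19,"cw":[56,89,85],"jj":10,"zc":{"ces":66,"fbx":18,"je":46,"t":43}}
After op 16 (add /cw/0 73): {"c":19,"cw":[73,56,89,85],"jj":10,"zc":{"ces":66,"fbx":18,"je":46,"t":43}}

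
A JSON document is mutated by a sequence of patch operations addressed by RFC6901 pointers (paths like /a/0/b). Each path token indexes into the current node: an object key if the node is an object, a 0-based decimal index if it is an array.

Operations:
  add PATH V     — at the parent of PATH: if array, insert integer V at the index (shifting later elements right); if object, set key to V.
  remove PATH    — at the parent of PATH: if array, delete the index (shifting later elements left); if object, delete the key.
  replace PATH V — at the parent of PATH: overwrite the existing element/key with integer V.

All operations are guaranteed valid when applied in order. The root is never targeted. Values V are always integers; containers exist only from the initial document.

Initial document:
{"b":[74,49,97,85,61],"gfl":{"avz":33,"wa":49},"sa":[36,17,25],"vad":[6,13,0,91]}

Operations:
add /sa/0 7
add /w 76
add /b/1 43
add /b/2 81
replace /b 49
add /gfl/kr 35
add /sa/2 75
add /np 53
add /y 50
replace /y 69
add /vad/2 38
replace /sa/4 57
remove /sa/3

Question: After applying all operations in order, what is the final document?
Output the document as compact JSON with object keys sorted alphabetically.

Answer: {"b":49,"gfl":{"avz":33,"kr":35,"wa":49},"np":53,"sa":[7,36,75,57],"vad":[6,13,38,0,91],"w":76,"y":69}

Derivation:
After op 1 (add /sa/0 7): {"b":[74,49,97,85,61],"gfl":{"avz":33,"wa":49},"sa":[7,36,17,25],"vad":[6,13,0,91]}
After op 2 (add /w 76): {"b":[74,49,97,85,61],"gfl":{"avz":33,"wa":49},"sa":[7,36,17,25],"vad":[6,13,0,91],"w":76}
After op 3 (add /b/1 43): {"b":[74,43,49,97,85,61],"gfl":{"avz":33,"wa":49},"sa":[7,36,17,25],"vad":[6,13,0,91],"w":76}
After op 4 (add /b/2 81): {"b":[74,43,81,49,97,85,61],"gfl":{"avz":33,"wa":49},"sa":[7,36,17,25],"vad":[6,13,0,91],"w":76}
After op 5 (replace /b 49): {"b":49,"gfl":{"avz":33,"wa":49},"sa":[7,36,17,25],"vad":[6,13,0,91],"w":76}
After op 6 (add /gfl/kr 35): {"b":49,"gfl":{"avz":33,"kr":35,"wa":49},"sa":[7,36,17,25],"vad":[6,13,0,91],"w":76}
After op 7 (add /sa/2 75): {"b":49,"gfl":{"avz":33,"kr":35,"wa":49},"sa":[7,36,75,17,25],"vad":[6,13,0,91],"w":76}
After op 8 (add /np 53): {"b":49,"gfl":{"avz":33,"kr":35,"wa":49},"np":53,"sa":[7,36,75,17,25],"vad":[6,13,0,91],"w":76}
After op 9 (add /y 50): {"b":49,"gfl":{"avz":33,"kr":35,"wa":49},"np":53,"sa":[7,36,75,17,25],"vad":[6,13,0,91],"w":76,"y":50}
After op 10 (replace /y 69): {"b":49,"gfl":{"avz":33,"kr":35,"wa":49},"np":53,"sa":[7,36,75,17,25],"vad":[6,13,0,91],"w":76,"y":69}
After op 11 (add /vad/2 38): {"b":49,"gfl":{"avz":33,"kr":35,"wa":49},"np":53,"sa":[7,36,75,17,25],"vad":[6,13,38,0,91],"w":76,"y":69}
After op 12 (replace /sa/4 57): {"b":49,"gfl":{"avz":33,"kr":35,"wa":49},"np":53,"sa":[7,36,75,17,57],"vad":[6,13,38,0,91],"w":76,"y":69}
After op 13 (remove /sa/3): {"b":49,"gfl":{"avz":33,"kr":35,"wa":49},"np":53,"sa":[7,36,75,57],"vad":[6,13,38,0,91],"w":76,"y":69}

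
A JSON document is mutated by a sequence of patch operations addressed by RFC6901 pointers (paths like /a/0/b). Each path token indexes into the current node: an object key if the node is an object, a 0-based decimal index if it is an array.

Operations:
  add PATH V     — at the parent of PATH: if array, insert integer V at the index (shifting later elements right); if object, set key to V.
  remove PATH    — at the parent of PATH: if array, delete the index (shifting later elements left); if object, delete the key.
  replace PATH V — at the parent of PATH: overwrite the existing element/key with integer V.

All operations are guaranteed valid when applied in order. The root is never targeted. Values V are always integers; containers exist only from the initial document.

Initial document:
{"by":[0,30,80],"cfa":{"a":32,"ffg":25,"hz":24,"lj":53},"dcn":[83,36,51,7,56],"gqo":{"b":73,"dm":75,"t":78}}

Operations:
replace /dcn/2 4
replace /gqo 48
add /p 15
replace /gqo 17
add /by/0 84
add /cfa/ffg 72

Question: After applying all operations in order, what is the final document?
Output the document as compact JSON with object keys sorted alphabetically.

After op 1 (replace /dcn/2 4): {"by":[0,30,80],"cfa":{"a":32,"ffg":25,"hz":24,"lj":53},"dcn":[83,36,4,7,56],"gqo":{"b":73,"dm":75,"t":78}}
After op 2 (replace /gqo 48): {"by":[0,30,80],"cfa":{"a":32,"ffg":25,"hz":24,"lj":53},"dcn":[83,36,4,7,56],"gqo":48}
After op 3 (add /p 15): {"by":[0,30,80],"cfa":{"a":32,"ffg":25,"hz":24,"lj":53},"dcn":[83,36,4,7,56],"gqo":48,"p":15}
After op 4 (replace /gqo 17): {"by":[0,30,80],"cfa":{"a":32,"ffg":25,"hz":24,"lj":53},"dcn":[83,36,4,7,56],"gqo":17,"p":15}
After op 5 (add /by/0 84): {"by":[84,0,30,80],"cfa":{"a":32,"ffg":25,"hz":24,"lj":53},"dcn":[83,36,4,7,56],"gqo":17,"p":15}
After op 6 (add /cfa/ffg 72): {"by":[84,0,30,80],"cfa":{"a":32,"ffg":72,"hz":24,"lj":53},"dcn":[83,36,4,7,56],"gqo":17,"p":15}

Answer: {"by":[84,0,30,80],"cfa":{"a":32,"ffg":72,"hz":24,"lj":53},"dcn":[83,36,4,7,56],"gqo":17,"p":15}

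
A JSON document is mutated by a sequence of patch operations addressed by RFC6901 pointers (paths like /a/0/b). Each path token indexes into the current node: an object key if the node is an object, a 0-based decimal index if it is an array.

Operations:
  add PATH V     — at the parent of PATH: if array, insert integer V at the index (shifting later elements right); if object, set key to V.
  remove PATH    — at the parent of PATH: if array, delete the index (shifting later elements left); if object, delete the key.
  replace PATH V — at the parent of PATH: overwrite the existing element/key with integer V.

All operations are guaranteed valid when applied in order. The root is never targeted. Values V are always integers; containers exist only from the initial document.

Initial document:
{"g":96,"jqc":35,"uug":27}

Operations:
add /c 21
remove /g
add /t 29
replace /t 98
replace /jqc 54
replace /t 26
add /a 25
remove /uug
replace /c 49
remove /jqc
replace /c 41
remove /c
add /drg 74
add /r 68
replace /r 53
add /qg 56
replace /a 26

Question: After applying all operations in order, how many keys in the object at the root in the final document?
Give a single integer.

After op 1 (add /c 21): {"c":21,"g":96,"jqc":35,"uug":27}
After op 2 (remove /g): {"c":21,"jqc":35,"uug":27}
After op 3 (add /t 29): {"c":21,"jqc":35,"t":29,"uug":27}
After op 4 (replace /t 98): {"c":21,"jqc":35,"t":98,"uug":27}
After op 5 (replace /jqc 54): {"c":21,"jqc":54,"t":98,"uug":27}
After op 6 (replace /t 26): {"c":21,"jqc":54,"t":26,"uug":27}
After op 7 (add /a 25): {"a":25,"c":21,"jqc":54,"t":26,"uug":27}
After op 8 (remove /uug): {"a":25,"c":21,"jqc":54,"t":26}
After op 9 (replace /c 49): {"a":25,"c":49,"jqc":54,"t":26}
After op 10 (remove /jqc): {"a":25,"c":49,"t":26}
After op 11 (replace /c 41): {"a":25,"c":41,"t":26}
After op 12 (remove /c): {"a":25,"t":26}
After op 13 (add /drg 74): {"a":25,"drg":74,"t":26}
After op 14 (add /r 68): {"a":25,"drg":74,"r":68,"t":26}
After op 15 (replace /r 53): {"a":25,"drg":74,"r":53,"t":26}
After op 16 (add /qg 56): {"a":25,"drg":74,"qg":56,"r":53,"t":26}
After op 17 (replace /a 26): {"a":26,"drg":74,"qg":56,"r":53,"t":26}
Size at the root: 5

Answer: 5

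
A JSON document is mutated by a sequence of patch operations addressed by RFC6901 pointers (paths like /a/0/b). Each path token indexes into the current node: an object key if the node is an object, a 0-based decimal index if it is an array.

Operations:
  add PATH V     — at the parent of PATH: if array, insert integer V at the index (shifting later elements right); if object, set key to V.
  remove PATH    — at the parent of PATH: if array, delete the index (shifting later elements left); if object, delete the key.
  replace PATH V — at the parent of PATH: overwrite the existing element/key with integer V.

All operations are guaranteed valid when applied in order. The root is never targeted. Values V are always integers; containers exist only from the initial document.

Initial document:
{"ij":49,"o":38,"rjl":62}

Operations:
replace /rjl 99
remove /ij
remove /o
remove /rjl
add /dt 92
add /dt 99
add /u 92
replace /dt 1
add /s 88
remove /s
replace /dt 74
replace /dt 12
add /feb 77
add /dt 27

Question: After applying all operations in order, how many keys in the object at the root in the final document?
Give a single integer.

After op 1 (replace /rjl 99): {"ij":49,"o":38,"rjl":99}
After op 2 (remove /ij): {"o":38,"rjl":99}
After op 3 (remove /o): {"rjl":99}
After op 4 (remove /rjl): {}
After op 5 (add /dt 92): {"dt":92}
After op 6 (add /dt 99): {"dt":99}
After op 7 (add /u 92): {"dt":99,"u":92}
After op 8 (replace /dt 1): {"dt":1,"u":92}
After op 9 (add /s 88): {"dt":1,"s":88,"u":92}
After op 10 (remove /s): {"dt":1,"u":92}
After op 11 (replace /dt 74): {"dt":74,"u":92}
After op 12 (replace /dt 12): {"dt":12,"u":92}
After op 13 (add /feb 77): {"dt":12,"feb":77,"u":92}
After op 14 (add /dt 27): {"dt":27,"feb":77,"u":92}
Size at the root: 3

Answer: 3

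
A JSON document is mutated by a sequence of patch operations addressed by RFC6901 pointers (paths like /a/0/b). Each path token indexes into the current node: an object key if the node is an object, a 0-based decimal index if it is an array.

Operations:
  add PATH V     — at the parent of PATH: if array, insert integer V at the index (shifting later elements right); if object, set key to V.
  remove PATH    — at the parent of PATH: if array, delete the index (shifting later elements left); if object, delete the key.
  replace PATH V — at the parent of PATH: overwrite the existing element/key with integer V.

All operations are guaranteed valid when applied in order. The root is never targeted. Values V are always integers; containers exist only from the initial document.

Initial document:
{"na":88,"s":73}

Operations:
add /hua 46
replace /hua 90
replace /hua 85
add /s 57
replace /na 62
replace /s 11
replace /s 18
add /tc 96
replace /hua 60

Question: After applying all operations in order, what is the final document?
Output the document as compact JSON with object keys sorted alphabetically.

Answer: {"hua":60,"na":62,"s":18,"tc":96}

Derivation:
After op 1 (add /hua 46): {"hua":46,"na":88,"s":73}
After op 2 (replace /hua 90): {"hua":90,"na":88,"s":73}
After op 3 (replace /hua 85): {"hua":85,"na":88,"s":73}
After op 4 (add /s 57): {"hua":85,"na":88,"s":57}
After op 5 (replace /na 62): {"hua":85,"na":62,"s":57}
After op 6 (replace /s 11): {"hua":85,"na":62,"s":11}
After op 7 (replace /s 18): {"hua":85,"na":62,"s":18}
After op 8 (add /tc 96): {"hua":85,"na":62,"s":18,"tc":96}
After op 9 (replace /hua 60): {"hua":60,"na":62,"s":18,"tc":96}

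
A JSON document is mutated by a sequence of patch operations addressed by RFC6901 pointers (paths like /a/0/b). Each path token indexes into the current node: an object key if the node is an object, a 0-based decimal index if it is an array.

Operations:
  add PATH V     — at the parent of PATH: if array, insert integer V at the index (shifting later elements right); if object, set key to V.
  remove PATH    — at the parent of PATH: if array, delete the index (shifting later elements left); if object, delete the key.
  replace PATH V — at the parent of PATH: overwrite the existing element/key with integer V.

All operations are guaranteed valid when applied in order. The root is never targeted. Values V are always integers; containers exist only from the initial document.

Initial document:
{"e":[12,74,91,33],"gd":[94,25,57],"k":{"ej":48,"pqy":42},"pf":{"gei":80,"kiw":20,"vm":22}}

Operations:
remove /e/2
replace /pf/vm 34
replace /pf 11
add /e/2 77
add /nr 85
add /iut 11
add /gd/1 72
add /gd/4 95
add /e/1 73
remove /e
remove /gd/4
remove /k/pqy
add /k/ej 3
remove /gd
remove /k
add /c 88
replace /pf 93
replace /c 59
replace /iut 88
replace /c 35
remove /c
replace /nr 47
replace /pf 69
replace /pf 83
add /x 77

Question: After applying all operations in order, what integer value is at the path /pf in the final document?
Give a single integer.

Answer: 83

Derivation:
After op 1 (remove /e/2): {"e":[12,74,33],"gd":[94,25,57],"k":{"ej":48,"pqy":42},"pf":{"gei":80,"kiw":20,"vm":22}}
After op 2 (replace /pf/vm 34): {"e":[12,74,33],"gd":[94,25,57],"k":{"ej":48,"pqy":42},"pf":{"gei":80,"kiw":20,"vm":34}}
After op 3 (replace /pf 11): {"e":[12,74,33],"gd":[94,25,57],"k":{"ej":48,"pqy":42},"pf":11}
After op 4 (add /e/2 77): {"e":[12,74,77,33],"gd":[94,25,57],"k":{"ej":48,"pqy":42},"pf":11}
After op 5 (add /nr 85): {"e":[12,74,77,33],"gd":[94,25,57],"k":{"ej":48,"pqy":42},"nr":85,"pf":11}
After op 6 (add /iut 11): {"e":[12,74,77,33],"gd":[94,25,57],"iut":11,"k":{"ej":48,"pqy":42},"nr":85,"pf":11}
After op 7 (add /gd/1 72): {"e":[12,74,77,33],"gd":[94,72,25,57],"iut":11,"k":{"ej":48,"pqy":42},"nr":85,"pf":11}
After op 8 (add /gd/4 95): {"e":[12,74,77,33],"gd":[94,72,25,57,95],"iut":11,"k":{"ej":48,"pqy":42},"nr":85,"pf":11}
After op 9 (add /e/1 73): {"e":[12,73,74,77,33],"gd":[94,72,25,57,95],"iut":11,"k":{"ej":48,"pqy":42},"nr":85,"pf":11}
After op 10 (remove /e): {"gd":[94,72,25,57,95],"iut":11,"k":{"ej":48,"pqy":42},"nr":85,"pf":11}
After op 11 (remove /gd/4): {"gd":[94,72,25,57],"iut":11,"k":{"ej":48,"pqy":42},"nr":85,"pf":11}
After op 12 (remove /k/pqy): {"gd":[94,72,25,57],"iut":11,"k":{"ej":48},"nr":85,"pf":11}
After op 13 (add /k/ej 3): {"gd":[94,72,25,57],"iut":11,"k":{"ej":3},"nr":85,"pf":11}
After op 14 (remove /gd): {"iut":11,"k":{"ej":3},"nr":85,"pf":11}
After op 15 (remove /k): {"iut":11,"nr":85,"pf":11}
After op 16 (add /c 88): {"c":88,"iut":11,"nr":85,"pf":11}
After op 17 (replace /pf 93): {"c":88,"iut":11,"nr":85,"pf":93}
After op 18 (replace /c 59): {"c":59,"iut":11,"nr":85,"pf":93}
After op 19 (replace /iut 88): {"c":59,"iut":88,"nr":85,"pf":93}
After op 20 (replace /c 35): {"c":35,"iut":88,"nr":85,"pf":93}
After op 21 (remove /c): {"iut":88,"nr":85,"pf":93}
After op 22 (replace /nr 47): {"iut":88,"nr":47,"pf":93}
After op 23 (replace /pf 69): {"iut":88,"nr":47,"pf":69}
After op 24 (replace /pf 83): {"iut":88,"nr":47,"pf":83}
After op 25 (add /x 77): {"iut":88,"nr":47,"pf":83,"x":77}
Value at /pf: 83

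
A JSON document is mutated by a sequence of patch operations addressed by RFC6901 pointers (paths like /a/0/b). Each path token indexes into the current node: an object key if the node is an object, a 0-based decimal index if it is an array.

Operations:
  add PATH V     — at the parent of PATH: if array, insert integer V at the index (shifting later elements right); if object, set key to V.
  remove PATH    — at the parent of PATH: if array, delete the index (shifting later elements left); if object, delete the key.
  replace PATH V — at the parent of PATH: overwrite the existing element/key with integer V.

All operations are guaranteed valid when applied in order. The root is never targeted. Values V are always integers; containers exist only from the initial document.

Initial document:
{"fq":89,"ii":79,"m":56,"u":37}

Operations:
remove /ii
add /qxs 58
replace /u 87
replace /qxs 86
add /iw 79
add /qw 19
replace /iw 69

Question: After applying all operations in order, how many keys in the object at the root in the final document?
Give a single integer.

Answer: 6

Derivation:
After op 1 (remove /ii): {"fq":89,"m":56,"u":37}
After op 2 (add /qxs 58): {"fq":89,"m":56,"qxs":58,"u":37}
After op 3 (replace /u 87): {"fq":89,"m":56,"qxs":58,"u":87}
After op 4 (replace /qxs 86): {"fq":89,"m":56,"qxs":86,"u":87}
After op 5 (add /iw 79): {"fq":89,"iw":79,"m":56,"qxs":86,"u":87}
After op 6 (add /qw 19): {"fq":89,"iw":79,"m":56,"qw":19,"qxs":86,"u":87}
After op 7 (replace /iw 69): {"fq":89,"iw":69,"m":56,"qw":19,"qxs":86,"u":87}
Size at the root: 6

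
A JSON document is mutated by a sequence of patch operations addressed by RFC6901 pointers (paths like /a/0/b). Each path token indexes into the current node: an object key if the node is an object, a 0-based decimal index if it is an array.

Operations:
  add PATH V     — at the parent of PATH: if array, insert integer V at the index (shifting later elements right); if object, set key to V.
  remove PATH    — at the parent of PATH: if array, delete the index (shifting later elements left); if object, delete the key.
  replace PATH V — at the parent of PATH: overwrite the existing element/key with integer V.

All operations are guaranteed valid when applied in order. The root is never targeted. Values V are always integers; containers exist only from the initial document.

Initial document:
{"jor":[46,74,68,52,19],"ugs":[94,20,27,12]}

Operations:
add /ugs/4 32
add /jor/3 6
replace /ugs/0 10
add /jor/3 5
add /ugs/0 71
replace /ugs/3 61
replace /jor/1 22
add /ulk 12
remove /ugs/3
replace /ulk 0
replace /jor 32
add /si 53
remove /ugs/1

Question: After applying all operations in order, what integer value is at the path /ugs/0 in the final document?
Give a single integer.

Answer: 71

Derivation:
After op 1 (add /ugs/4 32): {"jor":[46,74,68,52,19],"ugs":[94,20,27,12,32]}
After op 2 (add /jor/3 6): {"jor":[46,74,68,6,52,19],"ugs":[94,20,27,12,32]}
After op 3 (replace /ugs/0 10): {"jor":[46,74,68,6,52,19],"ugs":[10,20,27,12,32]}
After op 4 (add /jor/3 5): {"jor":[46,74,68,5,6,52,19],"ugs":[10,20,27,12,32]}
After op 5 (add /ugs/0 71): {"jor":[46,74,68,5,6,52,19],"ugs":[71,10,20,27,12,32]}
After op 6 (replace /ugs/3 61): {"jor":[46,74,68,5,6,52,19],"ugs":[71,10,20,61,12,32]}
After op 7 (replace /jor/1 22): {"jor":[46,22,68,5,6,52,19],"ugs":[71,10,20,61,12,32]}
After op 8 (add /ulk 12): {"jor":[46,22,68,5,6,52,19],"ugs":[71,10,20,61,12,32],"ulk":12}
After op 9 (remove /ugs/3): {"jor":[46,22,68,5,6,52,19],"ugs":[71,10,20,12,32],"ulk":12}
After op 10 (replace /ulk 0): {"jor":[46,22,68,5,6,52,19],"ugs":[71,10,20,12,32],"ulk":0}
After op 11 (replace /jor 32): {"jor":32,"ugs":[71,10,20,12,32],"ulk":0}
After op 12 (add /si 53): {"jor":32,"si":53,"ugs":[71,10,20,12,32],"ulk":0}
After op 13 (remove /ugs/1): {"jor":32,"si":53,"ugs":[71,20,12,32],"ulk":0}
Value at /ugs/0: 71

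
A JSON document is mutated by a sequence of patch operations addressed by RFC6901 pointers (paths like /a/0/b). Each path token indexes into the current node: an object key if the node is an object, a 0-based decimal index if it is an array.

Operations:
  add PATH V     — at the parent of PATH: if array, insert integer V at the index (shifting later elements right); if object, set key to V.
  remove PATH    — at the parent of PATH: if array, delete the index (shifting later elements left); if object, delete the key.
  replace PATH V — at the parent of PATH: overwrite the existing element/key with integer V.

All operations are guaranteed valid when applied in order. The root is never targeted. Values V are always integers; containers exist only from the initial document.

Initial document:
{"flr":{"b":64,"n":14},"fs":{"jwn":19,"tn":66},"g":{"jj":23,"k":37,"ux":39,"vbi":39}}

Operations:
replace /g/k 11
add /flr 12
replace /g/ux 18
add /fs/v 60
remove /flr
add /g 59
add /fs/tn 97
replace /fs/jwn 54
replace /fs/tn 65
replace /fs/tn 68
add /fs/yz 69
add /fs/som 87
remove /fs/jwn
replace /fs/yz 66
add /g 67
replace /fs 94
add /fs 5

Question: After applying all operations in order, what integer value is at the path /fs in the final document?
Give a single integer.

After op 1 (replace /g/k 11): {"flr":{"b":64,"n":14},"fs":{"jwn":19,"tn":66},"g":{"jj":23,"k":11,"ux":39,"vbi":39}}
After op 2 (add /flr 12): {"flr":12,"fs":{"jwn":19,"tn":66},"g":{"jj":23,"k":11,"ux":39,"vbi":39}}
After op 3 (replace /g/ux 18): {"flr":12,"fs":{"jwn":19,"tn":66},"g":{"jj":23,"k":11,"ux":18,"vbi":39}}
After op 4 (add /fs/v 60): {"flr":12,"fs":{"jwn":19,"tn":66,"v":60},"g":{"jj":23,"k":11,"ux":18,"vbi":39}}
After op 5 (remove /flr): {"fs":{"jwn":19,"tn":66,"v":60},"g":{"jj":23,"k":11,"ux":18,"vbi":39}}
After op 6 (add /g 59): {"fs":{"jwn":19,"tn":66,"v":60},"g":59}
After op 7 (add /fs/tn 97): {"fs":{"jwn":19,"tn":97,"v":60},"g":59}
After op 8 (replace /fs/jwn 54): {"fs":{"jwn":54,"tn":97,"v":60},"g":59}
After op 9 (replace /fs/tn 65): {"fs":{"jwn":54,"tn":65,"v":60},"g":59}
After op 10 (replace /fs/tn 68): {"fs":{"jwn":54,"tn":68,"v":60},"g":59}
After op 11 (add /fs/yz 69): {"fs":{"jwn":54,"tn":68,"v":60,"yz":69},"g":59}
After op 12 (add /fs/som 87): {"fs":{"jwn":54,"som":87,"tn":68,"v":60,"yz":69},"g":59}
After op 13 (remove /fs/jwn): {"fs":{"som":87,"tn":68,"v":60,"yz":69},"g":59}
After op 14 (replace /fs/yz 66): {"fs":{"som":87,"tn":68,"v":60,"yz":66},"g":59}
After op 15 (add /g 67): {"fs":{"som":87,"tn":68,"v":60,"yz":66},"g":67}
After op 16 (replace /fs 94): {"fs":94,"g":67}
After op 17 (add /fs 5): {"fs":5,"g":67}
Value at /fs: 5

Answer: 5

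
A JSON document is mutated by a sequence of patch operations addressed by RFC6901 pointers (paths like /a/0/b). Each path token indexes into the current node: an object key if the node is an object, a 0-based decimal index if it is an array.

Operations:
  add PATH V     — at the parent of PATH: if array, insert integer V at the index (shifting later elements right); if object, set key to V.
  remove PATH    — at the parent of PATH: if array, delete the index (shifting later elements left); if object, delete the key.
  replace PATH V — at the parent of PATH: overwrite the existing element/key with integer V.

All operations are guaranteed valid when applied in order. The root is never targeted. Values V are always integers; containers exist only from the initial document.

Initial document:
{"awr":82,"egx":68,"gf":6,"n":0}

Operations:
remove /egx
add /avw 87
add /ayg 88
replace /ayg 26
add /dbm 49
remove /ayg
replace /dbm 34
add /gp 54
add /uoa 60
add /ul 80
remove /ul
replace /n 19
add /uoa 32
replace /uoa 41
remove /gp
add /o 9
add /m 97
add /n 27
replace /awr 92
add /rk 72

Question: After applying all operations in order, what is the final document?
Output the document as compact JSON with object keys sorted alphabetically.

After op 1 (remove /egx): {"awr":82,"gf":6,"n":0}
After op 2 (add /avw 87): {"avw":87,"awr":82,"gf":6,"n":0}
After op 3 (add /ayg 88): {"avw":87,"awr":82,"ayg":88,"gf":6,"n":0}
After op 4 (replace /ayg 26): {"avw":87,"awr":82,"ayg":26,"gf":6,"n":0}
After op 5 (add /dbm 49): {"avw":87,"awr":82,"ayg":26,"dbm":49,"gf":6,"n":0}
After op 6 (remove /ayg): {"avw":87,"awr":82,"dbm":49,"gf":6,"n":0}
After op 7 (replace /dbm 34): {"avw":87,"awr":82,"dbm":34,"gf":6,"n":0}
After op 8 (add /gp 54): {"avw":87,"awr":82,"dbm":34,"gf":6,"gp":54,"n":0}
After op 9 (add /uoa 60): {"avw":87,"awr":82,"dbm":34,"gf":6,"gp":54,"n":0,"uoa":60}
After op 10 (add /ul 80): {"avw":87,"awr":82,"dbm":34,"gf":6,"gp":54,"n":0,"ul":80,"uoa":60}
After op 11 (remove /ul): {"avw":87,"awr":82,"dbm":34,"gf":6,"gp":54,"n":0,"uoa":60}
After op 12 (replace /n 19): {"avw":87,"awr":82,"dbm":34,"gf":6,"gp":54,"n":19,"uoa":60}
After op 13 (add /uoa 32): {"avw":87,"awr":82,"dbm":34,"gf":6,"gp":54,"n":19,"uoa":32}
After op 14 (replace /uoa 41): {"avw":87,"awr":82,"dbm":34,"gf":6,"gp":54,"n":19,"uoa":41}
After op 15 (remove /gp): {"avw":87,"awr":82,"dbm":34,"gf":6,"n":19,"uoa":41}
After op 16 (add /o 9): {"avw":87,"awr":82,"dbm":34,"gf":6,"n":19,"o":9,"uoa":41}
After op 17 (add /m 97): {"avw":87,"awr":82,"dbm":34,"gf":6,"m":97,"n":19,"o":9,"uoa":41}
After op 18 (add /n 27): {"avw":87,"awr":82,"dbm":34,"gf":6,"m":97,"n":27,"o":9,"uoa":41}
After op 19 (replace /awr 92): {"avw":87,"awr":92,"dbm":34,"gf":6,"m":97,"n":27,"o":9,"uoa":41}
After op 20 (add /rk 72): {"avw":87,"awr":92,"dbm":34,"gf":6,"m":97,"n":27,"o":9,"rk":72,"uoa":41}

Answer: {"avw":87,"awr":92,"dbm":34,"gf":6,"m":97,"n":27,"o":9,"rk":72,"uoa":41}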